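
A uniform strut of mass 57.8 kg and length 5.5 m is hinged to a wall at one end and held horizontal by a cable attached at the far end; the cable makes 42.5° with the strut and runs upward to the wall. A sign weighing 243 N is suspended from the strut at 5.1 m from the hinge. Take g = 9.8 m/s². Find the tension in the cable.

Take torques about the hinge: T sin 42.5° · 5.5 = 57.8×9.8×2.75 + 243×5.1 = 2797 N·m.
So T = 2797 / (0.6756 × 5.5) = 752.75 N.

T ≈ 753 N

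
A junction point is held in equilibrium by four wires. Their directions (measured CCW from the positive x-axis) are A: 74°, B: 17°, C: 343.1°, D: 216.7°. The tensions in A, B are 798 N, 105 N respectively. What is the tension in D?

T_D ≈ 1060 N

Resolve: ΣF_x = 798 cos 74° + 105 cos 17° + T_C cos 343.1° + T_D cos 216.7° = 0.
        ΣF_y = 798 sin 74° + 105 sin 17° + T_C sin 343.1° + T_D sin 216.7° = 0.
The known terms sum to (320.4, 797.8) N, so 0.9568 T_C − 0.8018 T_D = -320.4 and -0.2907 T_C − 0.5976 T_D = -797.8.
Solving simultaneously: T_C = 556.8 N, T_D = 1064 N.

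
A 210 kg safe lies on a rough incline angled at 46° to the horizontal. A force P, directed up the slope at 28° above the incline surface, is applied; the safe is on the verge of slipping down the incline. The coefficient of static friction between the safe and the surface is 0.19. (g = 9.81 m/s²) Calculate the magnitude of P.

P ≈ 1520 N

On the verge of sliding down the incline, friction equals μN and acts up the slope.
Perpendicular: N + P sin 28° = W cos 46° = 1431 N.
Along incline: P cos 28° + μN = W sin 46° with W sin 46° = 1482 N.
Solving the pair for P and N: P = 1524 N, N = 715.4 N (and f = μN = 135.9 N).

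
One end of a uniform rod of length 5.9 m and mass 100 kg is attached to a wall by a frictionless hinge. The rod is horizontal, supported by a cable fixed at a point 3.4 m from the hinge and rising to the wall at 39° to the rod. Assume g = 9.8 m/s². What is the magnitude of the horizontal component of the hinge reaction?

Take torques about the hinge: T sin 39° · 3.4 = 100×9.8×2.95 = 2891 N·m.
So T = 2891 / (0.6293 × 3.4) = 1351.1 N.
ΣF_x = 0: H_x = T cos 39° = 1050 N.

H_x ≈ 1050 N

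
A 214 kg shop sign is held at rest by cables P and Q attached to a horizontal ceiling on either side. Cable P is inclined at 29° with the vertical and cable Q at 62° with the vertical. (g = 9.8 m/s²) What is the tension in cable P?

Angles from the horizontal: cable P is 90° − 29° = 61°, cable Q is 90° − 62° = 28°.
Weight W = 214 × 9.8 = 2097 N acts straight down.
Horizontal: T_P cos 61° = T_Q cos 28°  →  T_Q = 0.5491 T_P.
Vertical: T_P sin 61° + T_Q sin 28° = 2097.
Substituting the horizontal relation into the vertical equation gives 1.132 T_P = 2097, so T_P = 1852 N.

T_P ≈ 1850 N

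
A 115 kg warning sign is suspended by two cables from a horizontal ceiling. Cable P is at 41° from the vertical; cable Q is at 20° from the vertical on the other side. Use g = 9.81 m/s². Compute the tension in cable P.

Angles from the horizontal: cable P is 90° − 41° = 49°, cable Q is 90° − 20° = 70°.
Weight W = 115 × 9.81 = 1128 N acts straight down.
Horizontal: T_P cos 49° = T_Q cos 70°  →  T_Q = 1.918 T_P.
Vertical: T_P sin 49° + T_Q sin 70° = 1128.
Substituting the horizontal relation into the vertical equation gives 2.557 T_P = 1128, so T_P = 441.2 N.

T_P ≈ 441 N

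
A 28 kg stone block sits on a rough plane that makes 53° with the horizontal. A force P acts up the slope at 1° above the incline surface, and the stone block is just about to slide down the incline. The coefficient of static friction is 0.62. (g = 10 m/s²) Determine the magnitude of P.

P ≈ 120 N

On the verge of sliding down the incline, friction equals μN and acts up the slope.
Perpendicular: N + P sin 1° = W cos 53° = 168.5 N.
Along incline: P cos 1° + μN = W sin 53° with W sin 53° = 223.6 N.
Solving the pair for P and N: P = 120.5 N, N = 166.4 N (and f = μN = 103.2 N).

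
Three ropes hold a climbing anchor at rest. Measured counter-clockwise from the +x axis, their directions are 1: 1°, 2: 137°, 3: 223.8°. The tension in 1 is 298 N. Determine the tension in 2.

T_2 ≈ 203 N

Resolve: ΣF_x = 298 cos 1° + T_2 cos 137° + T_3 cos 223.8° = 0.
        ΣF_y = 298 sin 1° + T_2 sin 137° + T_3 sin 223.8° = 0.
The known terms sum to (298, 5.201) N, so -0.7314 T_2 − 0.7218 T_3 = -298 and 0.6820 T_2 − 0.6921 T_3 = -5.201.
Solving simultaneously: T_2 = 202.8 N, T_3 = 207.3 N.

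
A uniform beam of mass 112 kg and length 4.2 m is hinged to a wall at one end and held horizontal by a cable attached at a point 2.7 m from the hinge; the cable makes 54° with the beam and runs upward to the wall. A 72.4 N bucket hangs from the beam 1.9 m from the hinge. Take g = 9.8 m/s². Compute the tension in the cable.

T ≈ 1120 N

Take torques about the hinge: T sin 54° · 2.7 = 112×9.8×2.1 + 72.4×1.9 = 2442.5 N·m.
So T = 2442.5 / (0.8090 × 2.7) = 1118.2 N.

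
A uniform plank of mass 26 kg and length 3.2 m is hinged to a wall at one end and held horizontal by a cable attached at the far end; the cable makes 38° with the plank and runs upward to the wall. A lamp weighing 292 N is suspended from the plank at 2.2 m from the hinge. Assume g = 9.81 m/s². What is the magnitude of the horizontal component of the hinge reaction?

Take torques about the hinge: T sin 38° · 3.2 = 26×9.81×1.6 + 292×2.2 = 1050.5 N·m.
So T = 1050.5 / (0.6157 × 3.2) = 533.22 N.
ΣF_x = 0: H_x = T cos 38° = 420.18 N.

H_x ≈ 420 N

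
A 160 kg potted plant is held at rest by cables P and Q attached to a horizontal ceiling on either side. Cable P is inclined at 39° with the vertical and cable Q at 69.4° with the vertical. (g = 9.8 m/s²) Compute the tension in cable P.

Angles from the horizontal: cable P is 90° − 39° = 51°, cable Q is 90° − 69.4° = 20.6°.
Weight W = 160 × 9.8 = 1568 N acts straight down.
Horizontal: T_P cos 51° = T_Q cos 20.6°  →  T_Q = 0.6723 T_P.
Vertical: T_P sin 51° + T_Q sin 20.6° = 1568.
Substituting the horizontal relation into the vertical equation gives 1.014 T_P = 1568, so T_P = 1547 N.

T_P ≈ 1550 N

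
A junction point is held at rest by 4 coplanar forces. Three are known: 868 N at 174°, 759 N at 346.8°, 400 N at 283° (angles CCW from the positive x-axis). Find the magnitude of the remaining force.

Sum the known components: ΣF_x = -34.32 N, ΣF_y = -472.3 N.
For equilibrium the remaining force must supply (−ΣF_x, −ΣF_y) = (34.32, 472.3) N.
Magnitude = √((34.32)² + (472.3)²) = 473.6 N; direction = atan2(472.3, 34.32) = 85.8°.

F ≈ 474 N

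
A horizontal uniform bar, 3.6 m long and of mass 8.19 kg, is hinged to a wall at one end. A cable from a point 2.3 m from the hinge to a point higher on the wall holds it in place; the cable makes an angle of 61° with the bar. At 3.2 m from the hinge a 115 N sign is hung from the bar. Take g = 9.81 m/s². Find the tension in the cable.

Take torques about the hinge: T sin 61° · 2.3 = 8.19×9.81×1.8 + 115×3.2 = 512.62 N·m.
So T = 512.62 / (0.8746 × 2.3) = 254.83 N.

T ≈ 255 N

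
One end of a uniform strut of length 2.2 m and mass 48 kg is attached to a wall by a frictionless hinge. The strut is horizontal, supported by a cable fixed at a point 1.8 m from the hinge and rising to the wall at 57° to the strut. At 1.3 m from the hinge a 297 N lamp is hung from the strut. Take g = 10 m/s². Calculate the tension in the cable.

T ≈ 606 N

Take torques about the hinge: T sin 57° · 1.8 = 48×10×1.1 + 297×1.3 = 914.1 N·m.
So T = 914.1 / (0.8387 × 1.8) = 605.52 N.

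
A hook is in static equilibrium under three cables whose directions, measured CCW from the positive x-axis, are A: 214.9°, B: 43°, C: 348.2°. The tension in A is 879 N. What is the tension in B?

T_B ≈ 783 N

Resolve: ΣF_x = 879 cos 214.9° + T_B cos 43° + T_C cos 348.2° = 0.
        ΣF_y = 879 sin 214.9° + T_B sin 43° + T_C sin 348.2° = 0.
The known terms sum to (-720.9, -502.9) N, so 0.7314 T_B + 0.9789 T_C = 720.9 and 0.6820 T_B − 0.2045 T_C = 502.9.
Solving simultaneously: T_B = 782.9 N, T_C = 151.6 N.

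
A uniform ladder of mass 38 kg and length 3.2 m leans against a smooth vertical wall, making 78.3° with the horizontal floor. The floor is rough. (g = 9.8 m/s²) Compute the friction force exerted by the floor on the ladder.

f ≈ 38.6 N

Torques about the foot: N_wall · 3.2 sin 78.3° = 38×9.8×1.6 cos 78.3° → N_wall = 38.56 N.
ΣF_x = 0: f_floor = N_wall = 38.56 N.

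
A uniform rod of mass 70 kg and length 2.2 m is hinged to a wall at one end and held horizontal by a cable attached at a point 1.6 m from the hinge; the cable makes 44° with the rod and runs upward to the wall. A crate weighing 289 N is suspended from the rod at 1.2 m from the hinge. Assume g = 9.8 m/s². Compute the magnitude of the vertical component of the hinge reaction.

Take torques about the hinge: T sin 44° · 1.6 = 70×9.8×1.1 + 289×1.2 = 1101.4 N·m.
So T = 1101.4 / (0.6947 × 1.6) = 990.95 N.
ΣF_y = 0: H_y = (70×9.8 + 289) − T sin 44° = 975 − 688.38 = 286.62 N.

|H_y| ≈ 287 N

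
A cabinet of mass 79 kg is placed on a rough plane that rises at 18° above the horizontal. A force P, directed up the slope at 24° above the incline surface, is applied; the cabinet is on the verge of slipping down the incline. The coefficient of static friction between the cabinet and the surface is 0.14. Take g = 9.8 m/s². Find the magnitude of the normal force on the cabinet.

N ≈ 672 N

On the verge of sliding down the incline, friction equals μN and acts up the slope.
Perpendicular: N + P sin 24° = W cos 18° = 736.3 N.
Along incline: P cos 24° + μN = W sin 18° with W sin 18° = 239.2 N.
Solving the pair for P and N: P = 159 N, N = 671.7 N (and f = μN = 94.03 N).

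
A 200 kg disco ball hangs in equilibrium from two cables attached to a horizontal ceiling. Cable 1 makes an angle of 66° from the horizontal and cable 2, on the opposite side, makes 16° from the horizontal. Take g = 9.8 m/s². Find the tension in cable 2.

Weight W = 200 × 9.8 = 1960 N acts straight down.
Horizontal: T_1 cos 66° = T_2 cos 16°  →  T_1 = 2.363 T_2.
Vertical: T_1 sin 66° + T_2 sin 16° = 1960.
Substituting the horizontal relation into the vertical equation gives 2.435 T_2 = 1960, so T_2 = 805 N.

T_2 ≈ 805 N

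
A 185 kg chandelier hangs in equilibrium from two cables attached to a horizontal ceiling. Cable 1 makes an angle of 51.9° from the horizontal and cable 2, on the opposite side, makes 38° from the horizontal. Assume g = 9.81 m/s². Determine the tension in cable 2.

T_2 ≈ 1120 N

Weight W = 185 × 9.81 = 1815 N acts straight down.
Horizontal: T_1 cos 51.9° = T_2 cos 38°  →  T_1 = 1.277 T_2.
Vertical: T_1 sin 51.9° + T_2 sin 38° = 1815.
Substituting the horizontal relation into the vertical equation gives 1.621 T_2 = 1815, so T_2 = 1120 N.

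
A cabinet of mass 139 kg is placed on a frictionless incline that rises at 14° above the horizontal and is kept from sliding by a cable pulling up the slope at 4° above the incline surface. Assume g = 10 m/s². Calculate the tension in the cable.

Take axes along and perpendicular to the incline. Weight components: W sin 14° = 336.3 N down-slope, W cos 14° = 1349 N into the surface.
Along incline: T cos 4° = W sin 14° → T = 337.1 N.
Perpendicular: N = W cos 14° − T sin 4° = 1325 N.

T ≈ 337 N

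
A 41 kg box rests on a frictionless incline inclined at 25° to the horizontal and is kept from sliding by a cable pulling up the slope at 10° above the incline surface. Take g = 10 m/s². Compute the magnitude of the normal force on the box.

N ≈ 341 N

Take axes along and perpendicular to the incline. Weight components: W sin 25° = 173.3 N down-slope, W cos 25° = 371.6 N into the surface.
Along incline: T cos 10° = W sin 25° → T = 175.9 N.
Perpendicular: N = W cos 25° − T sin 10° = 341 N.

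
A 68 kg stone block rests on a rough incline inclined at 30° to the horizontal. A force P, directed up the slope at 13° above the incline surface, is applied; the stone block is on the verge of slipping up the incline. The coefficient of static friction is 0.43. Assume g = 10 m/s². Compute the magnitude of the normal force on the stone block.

On the verge of sliding up the incline, friction equals μN and acts down the slope.
Perpendicular: N + P sin 13° = W cos 30° = 588.9 N.
Along incline: P cos 13° = W sin 30° + μN  with W sin 30° = 340 N.
Solving the pair for P and N: P = 553.8 N, N = 464.3 N (and f = μN = 199.7 N).

N ≈ 464 N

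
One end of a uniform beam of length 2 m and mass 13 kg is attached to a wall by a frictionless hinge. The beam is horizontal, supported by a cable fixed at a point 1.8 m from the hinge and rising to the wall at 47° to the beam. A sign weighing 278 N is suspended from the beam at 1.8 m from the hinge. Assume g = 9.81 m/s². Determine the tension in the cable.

Take torques about the hinge: T sin 47° · 1.8 = 13×9.81×1 + 278×1.8 = 627.93 N·m.
So T = 627.93 / (0.7314 × 1.8) = 476.99 N.

T ≈ 477 N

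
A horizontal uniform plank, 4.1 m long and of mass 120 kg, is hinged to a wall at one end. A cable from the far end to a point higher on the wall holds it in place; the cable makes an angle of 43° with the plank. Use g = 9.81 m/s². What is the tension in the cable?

Take torques about the hinge: T sin 43° · 4.1 = 120×9.81×2.05 = 2413.3 N·m.
So T = 2413.3 / (0.6820 × 4.1) = 863.05 N.

T ≈ 863 N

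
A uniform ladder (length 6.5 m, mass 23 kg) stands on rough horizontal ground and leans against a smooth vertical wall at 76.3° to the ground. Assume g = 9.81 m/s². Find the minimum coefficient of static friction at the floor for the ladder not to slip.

ΣF_y = 0: N_floor = 23×9.81 = 225.63 N.
Torques about the foot: N_wall · 6.5 sin 76.3° = 23×9.81×3.25 cos 76.3° → N_wall = 27.501 N.
ΣF_x = 0: f_floor = N_wall = 27.501 N.
μ_min = f_floor / N_floor = 27.501 / 225.63 = 0.1219.

μ_min ≈ 0.122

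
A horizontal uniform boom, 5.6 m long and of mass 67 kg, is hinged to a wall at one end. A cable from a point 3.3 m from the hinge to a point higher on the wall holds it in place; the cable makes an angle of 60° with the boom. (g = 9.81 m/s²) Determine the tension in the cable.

Take torques about the hinge: T sin 60° · 3.3 = 67×9.81×2.8 = 1840.4 N·m.
So T = 1840.4 / (0.8660 × 3.3) = 643.96 N.

T ≈ 644 N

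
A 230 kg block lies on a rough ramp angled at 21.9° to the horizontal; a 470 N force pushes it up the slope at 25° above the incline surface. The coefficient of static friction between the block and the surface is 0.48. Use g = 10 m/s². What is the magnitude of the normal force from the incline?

Axes along / perpendicular to the incline. W sin 21.9° = 857.9 N down-slope; W cos 21.9° = 2134 N into the surface.
Perpendicular: N = W cos 21.9° − P sin 25° = 2134 − 198.6 = 1935 N.
Along incline: P cos 25° + f = W sin 21.9° (friction acts up-slope) → f = 857.9 − 426 = 431.9 N.
|f| = 431.9 N ≤ μN = 929 N, so the block is indeed static.

N ≈ 1940 N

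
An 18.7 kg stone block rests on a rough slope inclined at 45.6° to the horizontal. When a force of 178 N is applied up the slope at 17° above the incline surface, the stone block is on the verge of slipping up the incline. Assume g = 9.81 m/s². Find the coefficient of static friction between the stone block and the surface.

On the verge of sliding up the incline, friction is at its maximum μN and acts down the slope.
Perpendicular to incline: N = W cos 45.6° − P sin 17° = 128.4 − 52.04 = 76.31 N.
Along incline: P cos 17° − μN = W sin 45.6° → μ = −(W sin 45.6° − P cos 17°) / N = 0.5131.

μ ≈ 0.513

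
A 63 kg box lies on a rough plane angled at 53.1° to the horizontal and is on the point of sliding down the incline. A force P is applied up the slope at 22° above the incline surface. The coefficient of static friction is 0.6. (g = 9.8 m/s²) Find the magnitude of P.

On the verge of sliding down the incline, friction equals μN and acts up the slope.
Perpendicular: N + P sin 22° = W cos 53.1° = 370.7 N.
Along incline: P cos 22° + μN = W sin 53.1° with W sin 53.1° = 493.7 N.
Solving the pair for P and N: P = 386.2 N, N = 226 N (and f = μN = 135.6 N).

P ≈ 386 N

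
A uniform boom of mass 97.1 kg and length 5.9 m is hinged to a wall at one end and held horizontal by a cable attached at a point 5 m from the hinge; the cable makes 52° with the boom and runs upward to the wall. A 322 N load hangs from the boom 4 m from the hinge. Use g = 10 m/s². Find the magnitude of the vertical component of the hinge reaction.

|H_y| ≈ 463 N

Take torques about the hinge: T sin 52° · 5 = 97.1×10×2.95 + 322×4 = 4152.5 N·m.
So T = 4152.5 / (0.7880 × 5) = 1053.9 N.
ΣF_y = 0: H_y = (97.1×10 + 322) − T sin 52° = 1293 − 830.49 = 462.51 N.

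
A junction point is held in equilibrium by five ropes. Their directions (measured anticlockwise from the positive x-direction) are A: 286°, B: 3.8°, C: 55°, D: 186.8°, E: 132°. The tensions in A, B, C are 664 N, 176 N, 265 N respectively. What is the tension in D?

T_D ≈ 129 N

Resolve: ΣF_x = 664 cos 286° + 176 cos 3.8° + 265 cos 55° + T_D cos 186.8° + T_E cos 132° = 0.
        ΣF_y = 664 sin 286° + 176 sin 3.8° + 265 sin 55° + T_D sin 186.8° + T_E sin 132° = 0.
The known terms sum to (510.6, -409.5) N, so -0.9930 T_D − 0.6691 T_E = -510.6 and -0.1184 T_D + 0.7431 T_E = 409.5.
Solving simultaneously: T_D = 129 N, T_E = 571.6 N.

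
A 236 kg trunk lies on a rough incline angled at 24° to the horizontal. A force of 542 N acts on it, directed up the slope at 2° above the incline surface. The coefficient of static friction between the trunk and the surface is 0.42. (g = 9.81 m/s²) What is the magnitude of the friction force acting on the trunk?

Axes along / perpendicular to the incline. W sin 24° = 941.7 N down-slope; W cos 24° = 2115 N into the surface.
Perpendicular: N = W cos 24° − P sin 2° = 2115 − 18.92 = 2096 N.
Along incline: P cos 2° + f = W sin 24° (friction acts up-slope) → f = 941.7 − 541.7 = 400 N.
|f| = 400 N ≤ μN = 880.4 N, so the trunk is indeed static.

f ≈ 400 N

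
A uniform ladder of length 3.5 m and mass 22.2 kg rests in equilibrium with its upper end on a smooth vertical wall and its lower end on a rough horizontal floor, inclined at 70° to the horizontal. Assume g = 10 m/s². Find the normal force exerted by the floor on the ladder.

ΣF_y = 0: N_floor = 22.2×10 = 222 N.

N_floor ≈ 222 N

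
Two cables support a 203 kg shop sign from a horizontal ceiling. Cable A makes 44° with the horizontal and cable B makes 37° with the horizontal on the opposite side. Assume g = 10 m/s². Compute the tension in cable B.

T_B ≈ 1480 N

Weight W = 203 × 10 = 2030 N acts straight down.
Horizontal: T_A cos 44° = T_B cos 37°  →  T_A = 1.11 T_B.
Vertical: T_A sin 44° + T_B sin 37° = 2030.
Substituting the horizontal relation into the vertical equation gives 1.373 T_B = 2030, so T_B = 1478 N.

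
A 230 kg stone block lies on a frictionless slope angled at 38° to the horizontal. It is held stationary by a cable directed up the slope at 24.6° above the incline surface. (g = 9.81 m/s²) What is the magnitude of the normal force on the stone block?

N ≈ 1140 N

Take axes along and perpendicular to the incline. Weight components: W sin 38° = 1389 N down-slope, W cos 38° = 1778 N into the surface.
Along incline: T cos 24.6° = W sin 38° → T = 1528 N.
Perpendicular: N = W cos 38° − T sin 24.6° = 1142 N.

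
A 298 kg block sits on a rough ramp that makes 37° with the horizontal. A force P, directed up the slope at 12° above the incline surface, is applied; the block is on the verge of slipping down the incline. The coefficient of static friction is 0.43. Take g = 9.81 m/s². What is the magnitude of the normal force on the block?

N ≈ 2160 N

On the verge of sliding down the incline, friction equals μN and acts up the slope.
Perpendicular: N + P sin 12° = W cos 37° = 2335 N.
Along incline: P cos 12° + μN = W sin 37° with W sin 37° = 1759 N.
Solving the pair for P and N: P = 850 N, N = 2158 N (and f = μN = 927.9 N).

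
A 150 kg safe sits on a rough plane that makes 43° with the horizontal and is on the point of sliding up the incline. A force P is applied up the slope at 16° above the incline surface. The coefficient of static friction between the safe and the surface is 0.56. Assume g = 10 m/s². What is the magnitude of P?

On the verge of sliding up the incline, friction equals μN and acts down the slope.
Perpendicular: N + P sin 16° = W cos 43° = 1097 N.
Along incline: P cos 16° = W sin 43° + μN  with W sin 43° = 1023 N.
Solving the pair for P and N: P = 1468 N, N = 692.5 N (and f = μN = 387.8 N).

P ≈ 1470 N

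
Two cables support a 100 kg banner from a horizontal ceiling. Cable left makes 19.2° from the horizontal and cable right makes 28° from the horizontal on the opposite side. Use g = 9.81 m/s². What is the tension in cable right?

T_right ≈ 1260 N

Weight W = 100 × 9.81 = 981 N acts straight down.
Horizontal: T_left cos 19.2° = T_right cos 28°  →  T_left = 0.935 T_right.
Vertical: T_left sin 19.2° + T_right sin 28° = 981.
Substituting the horizontal relation into the vertical equation gives 0.7769 T_right = 981, so T_right = 1263 N.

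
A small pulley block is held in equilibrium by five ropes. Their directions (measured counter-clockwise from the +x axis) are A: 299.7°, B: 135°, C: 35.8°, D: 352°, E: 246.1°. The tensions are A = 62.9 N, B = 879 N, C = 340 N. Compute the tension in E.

T_E ≈ 743 N

Resolve: ΣF_x = 62.9 cos 299.7° + 879 cos 135° + 340 cos 35.8° + T_D cos 352° + T_E cos 246.1° = 0.
        ΣF_y = 62.9 sin 299.7° + 879 sin 135° + 340 sin 35.8° + T_D sin 352° + T_E sin 246.1° = 0.
The known terms sum to (-314.6, 765.8) N, so 0.9903 T_D − 0.4051 T_E = 314.6 and -0.1392 T_D − 0.9143 T_E = -765.8.
Solving simultaneously: T_D = 621.7 N, T_E = 743 N.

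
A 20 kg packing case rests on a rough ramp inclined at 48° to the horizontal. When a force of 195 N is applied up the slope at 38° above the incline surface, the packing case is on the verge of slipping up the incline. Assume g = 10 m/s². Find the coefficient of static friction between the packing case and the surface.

μ ≈ 0.365

On the verge of sliding up the incline, friction is at its maximum μN and acts down the slope.
Perpendicular to incline: N = W cos 48° − P sin 38° = 133.8 − 120.1 = 13.77 N.
Along incline: P cos 38° − μN = W sin 48° → μ = −(W sin 48° − P cos 38°) / N = 0.3655.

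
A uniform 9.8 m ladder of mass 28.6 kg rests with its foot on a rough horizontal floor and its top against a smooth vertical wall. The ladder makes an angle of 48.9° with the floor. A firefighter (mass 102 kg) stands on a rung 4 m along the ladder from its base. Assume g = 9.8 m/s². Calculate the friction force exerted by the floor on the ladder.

Torques about the foot: N_wall · 9.8 sin 48.9° = 28.6×9.8×4.9 cos 48.9° + 102×9.8×4 cos 48.9° → N_wall = 478.17 N.
ΣF_x = 0: f_floor = N_wall = 478.17 N.

f ≈ 478 N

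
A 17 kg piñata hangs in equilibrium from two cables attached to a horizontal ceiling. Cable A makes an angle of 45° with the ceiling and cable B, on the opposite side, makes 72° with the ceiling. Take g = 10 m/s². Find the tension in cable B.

T_B ≈ 135 N

Weight W = 17 × 10 = 170 N acts straight down.
Horizontal: T_A cos 45° = T_B cos 72°  →  T_A = 0.437 T_B.
Vertical: T_A sin 45° + T_B sin 72° = 170.
Substituting the horizontal relation into the vertical equation gives 1.26 T_B = 170, so T_B = 134.9 N.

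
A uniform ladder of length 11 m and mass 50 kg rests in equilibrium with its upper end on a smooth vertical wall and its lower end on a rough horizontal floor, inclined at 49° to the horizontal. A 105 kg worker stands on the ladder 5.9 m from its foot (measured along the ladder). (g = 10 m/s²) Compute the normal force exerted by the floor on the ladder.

N_floor ≈ 1550 N

ΣF_y = 0: N_floor = 50×10 + 105×10 = 1550 N.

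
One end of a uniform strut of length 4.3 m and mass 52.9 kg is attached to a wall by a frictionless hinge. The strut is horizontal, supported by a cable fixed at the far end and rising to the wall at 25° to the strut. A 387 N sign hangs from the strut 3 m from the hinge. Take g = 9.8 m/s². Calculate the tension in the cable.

Take torques about the hinge: T sin 25° · 4.3 = 52.9×9.8×2.15 + 387×3 = 2275.6 N·m.
So T = 2275.6 / (0.4226 × 4.3) = 1252.2 N.

T ≈ 1250 N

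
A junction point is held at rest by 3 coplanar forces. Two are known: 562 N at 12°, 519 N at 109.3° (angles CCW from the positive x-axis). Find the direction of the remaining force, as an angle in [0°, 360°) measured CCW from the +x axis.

Sum the known components: ΣF_x = 378.2 N, ΣF_y = 606.7 N.
For equilibrium the remaining force must supply (−ΣF_x, −ΣF_y) = (-378.2, -606.7) N.
Magnitude = √((-378.2)² + (-606.7)²) = 714.9 N; direction = atan2(-606.7, -378.2) = 238.1°.

θ ≈ 238°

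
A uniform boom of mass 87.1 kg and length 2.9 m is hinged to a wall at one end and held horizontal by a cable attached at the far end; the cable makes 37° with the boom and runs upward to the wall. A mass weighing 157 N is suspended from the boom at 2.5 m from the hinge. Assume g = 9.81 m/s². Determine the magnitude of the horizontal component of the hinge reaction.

H_x ≈ 747 N

Take torques about the hinge: T sin 37° · 2.9 = 87.1×9.81×1.45 + 157×2.5 = 1631.5 N·m.
So T = 1631.5 / (0.6018 × 2.9) = 934.79 N.
ΣF_x = 0: H_x = T cos 37° = 746.56 N.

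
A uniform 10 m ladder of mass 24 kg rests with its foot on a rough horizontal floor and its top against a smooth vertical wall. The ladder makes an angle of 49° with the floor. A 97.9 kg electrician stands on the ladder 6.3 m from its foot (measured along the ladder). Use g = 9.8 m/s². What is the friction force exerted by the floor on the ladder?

Torques about the foot: N_wall · 10 sin 49° = 24×9.8×5 cos 49° + 97.9×9.8×6.3 cos 49° → N_wall = 627.66 N.
ΣF_x = 0: f_floor = N_wall = 627.66 N.

f ≈ 628 N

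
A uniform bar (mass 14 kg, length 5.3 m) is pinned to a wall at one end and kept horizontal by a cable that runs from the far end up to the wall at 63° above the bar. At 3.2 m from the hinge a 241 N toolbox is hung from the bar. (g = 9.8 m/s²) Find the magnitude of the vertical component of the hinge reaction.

Take torques about the hinge: T sin 63° · 5.3 = 14×9.8×2.65 + 241×3.2 = 1134.8 N·m.
So T = 1134.8 / (0.8910 × 5.3) = 240.3 N.
ΣF_y = 0: H_y = (14×9.8 + 241) − T sin 63° = 378.2 − 214.11 = 164.09 N.

|H_y| ≈ 164 N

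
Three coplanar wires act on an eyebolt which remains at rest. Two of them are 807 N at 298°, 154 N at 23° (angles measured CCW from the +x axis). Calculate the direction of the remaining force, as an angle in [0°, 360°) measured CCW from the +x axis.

Sum the known components: ΣF_x = 520.6 N, ΣF_y = -652.4 N.
For equilibrium the remaining force must supply (−ΣF_x, −ΣF_y) = (-520.6, 652.4) N.
Magnitude = √((-520.6)² + (652.4)²) = 834.6 N; direction = atan2(652.4, -520.6) = 128.6°.

θ ≈ 129°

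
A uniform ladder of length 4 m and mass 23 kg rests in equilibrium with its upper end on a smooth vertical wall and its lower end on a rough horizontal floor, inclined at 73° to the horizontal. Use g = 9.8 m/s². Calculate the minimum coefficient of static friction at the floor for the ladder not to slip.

ΣF_y = 0: N_floor = 23×9.8 = 225.4 N.
Torques about the foot: N_wall · 4 sin 73° = 23×9.8×2 cos 73° → N_wall = 34.456 N.
ΣF_x = 0: f_floor = N_wall = 34.456 N.
μ_min = f_floor / N_floor = 34.456 / 225.4 = 0.1529.

μ_min ≈ 0.153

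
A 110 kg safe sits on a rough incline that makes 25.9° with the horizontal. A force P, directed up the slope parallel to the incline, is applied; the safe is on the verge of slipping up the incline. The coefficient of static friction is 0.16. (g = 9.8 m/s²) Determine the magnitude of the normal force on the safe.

On the verge of sliding up the incline, friction equals μN and acts down the slope.
Perpendicular: N + P sin 0° = W cos 25.9° = 969.7 N.
Along incline: P cos 0° = W sin 25.9° + μN  with W sin 25.9° = 470.9 N.
Solving the pair for P and N: P = 626 N, N = 969.7 N (and f = μN = 155.2 N).

N ≈ 970 N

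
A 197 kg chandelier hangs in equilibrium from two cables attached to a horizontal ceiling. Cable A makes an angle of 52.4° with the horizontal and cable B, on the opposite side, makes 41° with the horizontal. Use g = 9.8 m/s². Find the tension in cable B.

T_B ≈ 1180 N

Weight W = 197 × 9.8 = 1931 N acts straight down.
Horizontal: T_A cos 52.4° = T_B cos 41°  →  T_A = 1.237 T_B.
Vertical: T_A sin 52.4° + T_B sin 41° = 1931.
Substituting the horizontal relation into the vertical equation gives 1.636 T_B = 1931, so T_B = 1180 N.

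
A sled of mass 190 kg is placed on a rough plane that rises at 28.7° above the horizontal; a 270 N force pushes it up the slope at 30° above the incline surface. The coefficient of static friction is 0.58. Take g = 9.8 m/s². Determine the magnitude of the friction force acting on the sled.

Axes along / perpendicular to the incline. W sin 28.7° = 894.2 N down-slope; W cos 28.7° = 1633 N into the surface.
Perpendicular: N = W cos 28.7° − P sin 30° = 1633 − 135 = 1498 N.
Along incline: P cos 30° + f = W sin 28.7° (friction acts up-slope) → f = 894.2 − 233.8 = 660.3 N.
|f| = 660.3 N ≤ μN = 869 N, so the sled is indeed static.

f ≈ 660 N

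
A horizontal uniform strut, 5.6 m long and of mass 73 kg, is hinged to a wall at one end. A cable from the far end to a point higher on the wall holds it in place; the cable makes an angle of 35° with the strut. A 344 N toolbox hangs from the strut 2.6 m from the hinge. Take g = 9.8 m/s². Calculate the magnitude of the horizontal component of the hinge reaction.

Take torques about the hinge: T sin 35° · 5.6 = 73×9.8×2.8 + 344×2.6 = 2897.5 N·m.
So T = 2897.5 / (0.5736 × 5.6) = 902.08 N.
ΣF_x = 0: H_x = T cos 35° = 738.94 N.

H_x ≈ 739 N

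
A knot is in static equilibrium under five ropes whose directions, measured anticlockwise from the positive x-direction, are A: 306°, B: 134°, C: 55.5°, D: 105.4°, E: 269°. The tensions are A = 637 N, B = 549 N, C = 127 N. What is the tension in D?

T_D ≈ 231 N

Resolve: ΣF_x = 637 cos 306° + 549 cos 134° + 127 cos 55.5° + T_D cos 105.4° + T_E cos 269° = 0.
        ΣF_y = 637 sin 306° + 549 sin 134° + 127 sin 55.5° + T_D sin 105.4° + T_E sin 269° = 0.
The known terms sum to (64.99, -15.76) N, so -0.2656 T_D − 0.0175 T_E = -64.99 and 0.9641 T_D − 0.9998 T_E = 15.76.
Solving simultaneously: T_D = 231.1 N, T_E = 207.1 N.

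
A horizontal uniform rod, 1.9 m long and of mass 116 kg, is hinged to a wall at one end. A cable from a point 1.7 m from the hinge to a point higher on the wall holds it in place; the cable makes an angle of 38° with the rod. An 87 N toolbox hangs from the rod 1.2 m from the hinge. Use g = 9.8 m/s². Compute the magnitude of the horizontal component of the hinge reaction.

Take torques about the hinge: T sin 38° · 1.7 = 116×9.8×0.95 + 87×1.2 = 1184.4 N·m.
So T = 1184.4 / (0.6157 × 1.7) = 1131.6 N.
ΣF_x = 0: H_x = T cos 38° = 891.71 N.

H_x ≈ 892 N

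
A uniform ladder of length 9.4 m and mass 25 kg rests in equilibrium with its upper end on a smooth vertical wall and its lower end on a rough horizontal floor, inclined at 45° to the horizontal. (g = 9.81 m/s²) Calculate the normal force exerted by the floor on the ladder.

N_floor ≈ 245 N

ΣF_y = 0: N_floor = 25×9.81 = 245.25 N.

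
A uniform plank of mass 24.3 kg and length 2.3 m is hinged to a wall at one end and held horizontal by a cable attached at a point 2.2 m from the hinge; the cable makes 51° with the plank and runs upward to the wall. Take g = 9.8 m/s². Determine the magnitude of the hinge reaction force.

Take torques about the hinge: T sin 51° · 2.2 = 24.3×9.8×1.15 = 273.86 N·m.
So T = 273.86 / (0.7771 × 2.2) = 160.18 N.
ΣF_x = 0: H_x = T cos 51° = 100.8 N.
ΣF_y = 0: H_y = (24.3×9.8) − T sin 51° = 238.14 − 124.48 = 113.66 N.
|H| = √(H_x² + H_y²) = √((100.8)² + (113.66)²) = 151.92 N.

|H| ≈ 152 N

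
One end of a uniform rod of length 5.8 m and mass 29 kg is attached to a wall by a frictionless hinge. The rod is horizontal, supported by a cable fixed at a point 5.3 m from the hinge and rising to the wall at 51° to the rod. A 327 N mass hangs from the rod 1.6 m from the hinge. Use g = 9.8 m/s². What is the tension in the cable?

Take torques about the hinge: T sin 51° · 5.3 = 29×9.8×2.9 + 327×1.6 = 1347.4 N·m.
So T = 1347.4 / (0.7771 × 5.3) = 327.12 N.

T ≈ 327 N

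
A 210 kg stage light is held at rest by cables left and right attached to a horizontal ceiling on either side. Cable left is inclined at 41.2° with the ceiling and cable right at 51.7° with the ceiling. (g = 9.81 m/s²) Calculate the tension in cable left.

T_left ≈ 1280 N

Weight W = 210 × 9.81 = 2060 N acts straight down.
Horizontal: T_left cos 41.2° = T_right cos 51.7°  →  T_right = 1.214 T_left.
Vertical: T_left sin 41.2° + T_right sin 51.7° = 2060.
Substituting the horizontal relation into the vertical equation gives 1.611 T_left = 2060, so T_left = 1278 N.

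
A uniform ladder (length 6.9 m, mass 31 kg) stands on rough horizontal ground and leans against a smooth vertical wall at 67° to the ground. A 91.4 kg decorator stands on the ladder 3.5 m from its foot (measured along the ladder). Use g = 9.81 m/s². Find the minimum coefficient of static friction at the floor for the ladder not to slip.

μ_min ≈ 0.215

ΣF_y = 0: N_floor = 31×9.81 + 91.4×9.81 = 1200.7 N.
Torques about the foot: N_wall · 6.9 sin 67° = 31×9.81×3.45 cos 67° + 91.4×9.81×3.5 cos 67° → N_wall = 257.6 N.
ΣF_x = 0: f_floor = N_wall = 257.6 N.
μ_min = f_floor / N_floor = 257.6 / 1200.7 = 0.2145.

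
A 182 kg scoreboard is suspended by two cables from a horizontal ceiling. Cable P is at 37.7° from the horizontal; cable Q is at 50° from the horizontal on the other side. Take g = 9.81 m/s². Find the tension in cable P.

Weight W = 182 × 9.81 = 1785 N acts straight down.
Horizontal: T_P cos 37.7° = T_Q cos 50°  →  T_Q = 1.231 T_P.
Vertical: T_P sin 37.7° + T_Q sin 50° = 1785.
Substituting the horizontal relation into the vertical equation gives 1.554 T_P = 1785, so T_P = 1149 N.

T_P ≈ 1150 N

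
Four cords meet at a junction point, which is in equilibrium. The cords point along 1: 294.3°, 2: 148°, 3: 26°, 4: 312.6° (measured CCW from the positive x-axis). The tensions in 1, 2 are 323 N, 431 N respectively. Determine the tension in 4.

T_4 ≈ 44.5 N

Resolve: ΣF_x = 323 cos 294.3° + 431 cos 148° + T_3 cos 26° + T_4 cos 312.6° = 0.
        ΣF_y = 323 sin 294.3° + 431 sin 148° + T_3 sin 26° + T_4 sin 312.6° = 0.
The known terms sum to (-232.6, -65.99) N, so 0.8988 T_3 + 0.6769 T_4 = 232.6 and 0.4384 T_3 − 0.7361 T_4 = 65.99.
Solving simultaneously: T_3 = 225.3 N, T_4 = 44.51 N.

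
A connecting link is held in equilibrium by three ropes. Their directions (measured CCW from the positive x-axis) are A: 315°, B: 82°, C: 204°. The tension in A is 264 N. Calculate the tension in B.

T_B ≈ 291 N

Resolve: ΣF_x = 264 cos 315° + T_B cos 82° + T_C cos 204° = 0.
        ΣF_y = 264 sin 315° + T_B sin 82° + T_C sin 204° = 0.
The known terms sum to (186.7, -186.7) N, so 0.1392 T_B − 0.9135 T_C = -186.7 and 0.9903 T_B − 0.4067 T_C = 186.7.
Solving simultaneously: T_B = 290.6 N, T_C = 248.6 N.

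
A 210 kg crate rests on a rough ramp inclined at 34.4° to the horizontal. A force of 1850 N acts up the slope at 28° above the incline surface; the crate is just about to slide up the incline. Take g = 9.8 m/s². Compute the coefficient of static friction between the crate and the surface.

μ ≈ 0.567

On the verge of sliding up the incline, friction is at its maximum μN and acts down the slope.
Perpendicular to incline: N = W cos 34.4° − P sin 28° = 1698 − 868.5 = 829.6 N.
Along incline: P cos 28° − μN = W sin 34.4° → μ = −(W sin 34.4° − P cos 28°) / N = 0.5675.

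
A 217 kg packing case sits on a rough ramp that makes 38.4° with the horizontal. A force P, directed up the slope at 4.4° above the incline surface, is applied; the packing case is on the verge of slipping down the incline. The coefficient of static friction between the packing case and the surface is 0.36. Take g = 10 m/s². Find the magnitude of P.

On the verge of sliding down the incline, friction equals μN and acts up the slope.
Perpendicular: N + P sin 4.4° = W cos 38.4° = 1701 N.
Along incline: P cos 4.4° + μN = W sin 38.4° with W sin 38.4° = 1348 N.
Solving the pair for P and N: P = 758.9 N, N = 1642 N (and f = μN = 591.3 N).

P ≈ 759 N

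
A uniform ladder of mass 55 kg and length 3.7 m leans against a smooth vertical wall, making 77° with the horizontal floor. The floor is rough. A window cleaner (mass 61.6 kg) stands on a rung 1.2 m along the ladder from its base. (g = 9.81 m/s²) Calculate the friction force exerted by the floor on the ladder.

f ≈ 108 N

Torques about the foot: N_wall · 3.7 sin 77° = 55×9.81×1.85 cos 77° + 61.6×9.81×1.2 cos 77° → N_wall = 107.53 N.
ΣF_x = 0: f_floor = N_wall = 107.53 N.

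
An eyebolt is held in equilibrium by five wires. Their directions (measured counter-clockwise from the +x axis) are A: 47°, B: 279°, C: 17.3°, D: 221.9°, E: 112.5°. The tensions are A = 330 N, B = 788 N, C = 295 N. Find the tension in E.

T_E ≈ 801 N

Resolve: ΣF_x = 330 cos 47° + 788 cos 279° + 295 cos 17.3° + T_D cos 221.9° + T_E cos 112.5° = 0.
        ΣF_y = 330 sin 47° + 788 sin 279° + 295 sin 17.3° + T_D sin 221.9° + T_E sin 112.5° = 0.
The known terms sum to (630, -449.2) N, so -0.7443 T_D − 0.3827 T_E = -630 and -0.6678 T_D + 0.9239 T_E = 449.2.
Solving simultaneously: T_D = 434.8 N, T_E = 800.5 N.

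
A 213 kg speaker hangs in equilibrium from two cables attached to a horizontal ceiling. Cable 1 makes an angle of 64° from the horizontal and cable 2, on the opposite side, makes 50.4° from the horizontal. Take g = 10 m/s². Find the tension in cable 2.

Weight W = 213 × 10 = 2130 N acts straight down.
Horizontal: T_1 cos 64° = T_2 cos 50.4°  →  T_1 = 1.454 T_2.
Vertical: T_1 sin 64° + T_2 sin 50.4° = 2130.
Substituting the horizontal relation into the vertical equation gives 2.077 T_2 = 2130, so T_2 = 1025 N.

T_2 ≈ 1030 N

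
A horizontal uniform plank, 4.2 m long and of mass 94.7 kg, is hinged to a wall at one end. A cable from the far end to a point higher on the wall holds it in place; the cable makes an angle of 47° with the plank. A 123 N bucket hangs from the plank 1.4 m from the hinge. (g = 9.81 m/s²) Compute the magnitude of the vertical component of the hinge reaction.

Take torques about the hinge: T sin 47° · 4.2 = 94.7×9.81×2.1 + 123×1.4 = 2123.1 N·m.
So T = 2123.1 / (0.7314 × 4.2) = 691.19 N.
ΣF_y = 0: H_y = (94.7×9.81 + 123) − T sin 47° = 1052 − 505.5 = 546.5 N.

|H_y| ≈ 547 N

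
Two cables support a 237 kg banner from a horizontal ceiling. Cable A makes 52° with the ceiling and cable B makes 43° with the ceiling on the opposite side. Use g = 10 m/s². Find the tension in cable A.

Weight W = 237 × 10 = 2370 N acts straight down.
Horizontal: T_A cos 52° = T_B cos 43°  →  T_B = 0.8418 T_A.
Vertical: T_A sin 52° + T_B sin 43° = 2370.
Substituting the horizontal relation into the vertical equation gives 1.362 T_A = 2370, so T_A = 1740 N.

T_A ≈ 1740 N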